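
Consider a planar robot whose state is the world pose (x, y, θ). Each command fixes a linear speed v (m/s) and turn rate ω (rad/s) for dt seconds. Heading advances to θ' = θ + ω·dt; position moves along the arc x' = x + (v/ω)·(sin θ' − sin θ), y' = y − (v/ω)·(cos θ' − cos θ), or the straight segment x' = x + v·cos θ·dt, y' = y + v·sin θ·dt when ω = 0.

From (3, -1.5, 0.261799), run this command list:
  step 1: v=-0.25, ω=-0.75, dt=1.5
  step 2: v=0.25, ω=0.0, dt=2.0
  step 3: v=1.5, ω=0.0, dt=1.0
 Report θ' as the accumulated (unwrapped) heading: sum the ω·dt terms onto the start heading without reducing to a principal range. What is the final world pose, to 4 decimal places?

(3.9604, -2.9145, -0.8632)

step 1: θ'=-0.8632 (R=0.3333) → pose (2.6604, -1.3947, -0.8632)
step 2: θ'=-0.8632 (straight) → pose (2.9854, -1.7747, -0.8632)
step 3: θ'=-0.8632 (straight) → pose (3.9604, -2.9145, -0.8632)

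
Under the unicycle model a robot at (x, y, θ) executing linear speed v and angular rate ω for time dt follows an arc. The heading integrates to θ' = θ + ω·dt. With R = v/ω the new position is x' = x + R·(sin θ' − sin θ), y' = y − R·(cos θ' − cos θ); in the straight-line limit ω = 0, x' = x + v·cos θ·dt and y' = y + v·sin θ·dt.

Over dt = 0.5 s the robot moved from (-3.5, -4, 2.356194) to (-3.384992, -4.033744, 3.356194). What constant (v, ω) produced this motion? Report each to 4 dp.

v = -0.2500, ω = 2.0000

Δθ = 3.356194 − 2.356194 = 1.000000
ω = Δθ/dt = 1.000000/0.5 = 2.0000
R = Δx/(sin θ' − sin θ) = -0.1250
v = R·ω = -0.1250·2.0000 = -0.2500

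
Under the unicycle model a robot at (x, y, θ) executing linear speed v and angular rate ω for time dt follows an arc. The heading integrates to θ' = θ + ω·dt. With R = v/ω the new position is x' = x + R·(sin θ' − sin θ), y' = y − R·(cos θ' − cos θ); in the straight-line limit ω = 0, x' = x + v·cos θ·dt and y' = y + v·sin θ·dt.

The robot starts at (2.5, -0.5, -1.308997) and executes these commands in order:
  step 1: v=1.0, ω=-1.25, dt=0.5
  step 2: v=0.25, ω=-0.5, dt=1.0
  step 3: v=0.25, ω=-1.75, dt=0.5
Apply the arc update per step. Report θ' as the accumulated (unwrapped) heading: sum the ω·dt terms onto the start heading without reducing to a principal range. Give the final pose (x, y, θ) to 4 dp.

(2.2160, -1.2259, -3.3090)

step 1: θ'=-1.9340 (R=-0.8000) → pose (2.4751, -0.9913, -1.9340)
step 2: θ'=-2.4340 (R=-0.5000) → pose (2.3327, -1.1936, -2.4340)
step 3: θ'=-3.3090 (R=-0.1429) → pose (2.2160, -1.2259, -3.3090)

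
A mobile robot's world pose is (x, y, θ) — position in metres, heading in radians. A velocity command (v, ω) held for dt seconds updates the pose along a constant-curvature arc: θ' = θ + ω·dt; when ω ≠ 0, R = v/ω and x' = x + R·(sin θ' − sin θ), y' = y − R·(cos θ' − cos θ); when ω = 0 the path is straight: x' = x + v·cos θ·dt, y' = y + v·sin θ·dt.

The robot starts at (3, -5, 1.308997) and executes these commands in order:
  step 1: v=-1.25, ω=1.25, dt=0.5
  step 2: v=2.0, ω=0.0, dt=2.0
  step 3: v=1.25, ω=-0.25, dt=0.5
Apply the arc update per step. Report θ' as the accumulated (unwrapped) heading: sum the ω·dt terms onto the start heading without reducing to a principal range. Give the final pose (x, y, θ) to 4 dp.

(1.4251, -1.2785, 1.8090)

step 1: θ'=1.9340 (R=-1.0000) → pose (3.0312, -5.6141, 1.9340)
step 2: θ'=1.9340 (straight) → pose (1.6101, -1.8750, 1.9340)
step 3: θ'=1.8090 (R=-5.0000) → pose (1.4251, -1.2785, 1.8090)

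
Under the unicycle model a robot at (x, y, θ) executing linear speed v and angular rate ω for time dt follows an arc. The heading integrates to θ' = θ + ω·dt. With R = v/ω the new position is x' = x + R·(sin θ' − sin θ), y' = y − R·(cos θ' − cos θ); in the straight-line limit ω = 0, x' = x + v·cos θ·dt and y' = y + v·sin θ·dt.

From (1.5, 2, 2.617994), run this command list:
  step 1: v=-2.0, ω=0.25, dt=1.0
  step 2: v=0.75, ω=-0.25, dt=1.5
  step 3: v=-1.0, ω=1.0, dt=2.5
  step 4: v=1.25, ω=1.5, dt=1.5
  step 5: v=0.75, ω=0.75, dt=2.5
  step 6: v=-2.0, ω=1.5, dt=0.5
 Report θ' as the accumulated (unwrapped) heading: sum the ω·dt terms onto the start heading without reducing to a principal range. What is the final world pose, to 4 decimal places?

step 1: θ'=2.8680 (R=-8.0000) → pose (3.3384, 1.2258, 2.8680)
step 2: θ'=2.4930 (R=-3.0000) → pose (2.3368, 1.7234, 2.4930)
step 3: θ'=4.9930 (R=-1.0000) → pose (3.9018, 2.7973, 4.9930)
step 4: θ'=7.2430 (R=0.8333) → pose (5.3851, 2.5500, 7.2430)
step 5: θ'=9.1180 (R=1.0000) → pose (4.8680, 4.0770, 9.1180)
step 6: θ'=9.8680 (R=-1.3333) → pose (5.8424, 4.1435, 9.8680)

(5.8424, 4.1435, 9.8680)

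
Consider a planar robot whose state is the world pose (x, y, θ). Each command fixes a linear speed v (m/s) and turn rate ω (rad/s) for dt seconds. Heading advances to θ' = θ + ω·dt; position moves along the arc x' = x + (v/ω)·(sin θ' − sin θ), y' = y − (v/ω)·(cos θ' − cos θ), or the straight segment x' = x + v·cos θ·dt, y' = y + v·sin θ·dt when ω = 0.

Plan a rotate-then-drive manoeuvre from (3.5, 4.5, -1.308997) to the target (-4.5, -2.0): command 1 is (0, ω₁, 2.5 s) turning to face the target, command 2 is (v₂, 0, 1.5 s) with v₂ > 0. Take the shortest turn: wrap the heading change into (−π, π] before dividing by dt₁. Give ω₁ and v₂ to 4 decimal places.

heading to target = atan2(-2−4.5, -4.5−3.5) = -2.4593
Δθ = wrap(-2.4593 − -1.3090) = -1.1503; ω₁ = Δθ/dt₁ = -0.4601
distance = √((-4.5−3.5)² + (-2−4.5)²) = 10.3078; v₂ = distance/dt₂ = 6.8718

ω₁ = -0.4601, v₂ = 6.8718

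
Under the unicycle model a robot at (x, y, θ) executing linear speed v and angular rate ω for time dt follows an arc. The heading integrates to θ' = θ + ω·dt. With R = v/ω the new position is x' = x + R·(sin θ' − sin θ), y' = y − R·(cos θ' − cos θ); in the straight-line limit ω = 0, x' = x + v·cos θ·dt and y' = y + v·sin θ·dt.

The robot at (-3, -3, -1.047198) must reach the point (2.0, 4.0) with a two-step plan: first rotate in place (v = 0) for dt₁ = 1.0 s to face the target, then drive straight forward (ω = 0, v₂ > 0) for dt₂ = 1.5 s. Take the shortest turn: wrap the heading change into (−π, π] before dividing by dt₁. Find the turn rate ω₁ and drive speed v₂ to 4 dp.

heading to target = atan2(4−-3, 2−-3) = 0.9505
Δθ = wrap(0.9505 − -1.0472) = 1.9977; ω₁ = Δθ/dt₁ = 1.9977
distance = √((2−-3)² + (4−-3)²) = 8.6023; v₂ = distance/dt₂ = 5.7349

ω₁ = 1.9977, v₂ = 5.7349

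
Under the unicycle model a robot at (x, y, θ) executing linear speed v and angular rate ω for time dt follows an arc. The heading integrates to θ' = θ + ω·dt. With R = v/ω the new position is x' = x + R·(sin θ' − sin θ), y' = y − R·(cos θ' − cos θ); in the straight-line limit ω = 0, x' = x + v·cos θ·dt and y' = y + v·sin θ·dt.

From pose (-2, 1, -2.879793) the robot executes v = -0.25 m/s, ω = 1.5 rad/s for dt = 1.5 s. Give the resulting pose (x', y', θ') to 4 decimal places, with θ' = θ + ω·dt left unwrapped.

θ' = -2.8798 + 1.5·1.5 = -0.6298
R = v/ω = -0.25/1.5 = -0.1667
x' = -2 + -0.1667·(sin -0.6298 − sin -2.8798) = -1.9450
y' = 1 − -0.1667·(cos -0.6298 − cos -2.8798) = 1.2957

(-1.9450, 1.2957, -0.6298)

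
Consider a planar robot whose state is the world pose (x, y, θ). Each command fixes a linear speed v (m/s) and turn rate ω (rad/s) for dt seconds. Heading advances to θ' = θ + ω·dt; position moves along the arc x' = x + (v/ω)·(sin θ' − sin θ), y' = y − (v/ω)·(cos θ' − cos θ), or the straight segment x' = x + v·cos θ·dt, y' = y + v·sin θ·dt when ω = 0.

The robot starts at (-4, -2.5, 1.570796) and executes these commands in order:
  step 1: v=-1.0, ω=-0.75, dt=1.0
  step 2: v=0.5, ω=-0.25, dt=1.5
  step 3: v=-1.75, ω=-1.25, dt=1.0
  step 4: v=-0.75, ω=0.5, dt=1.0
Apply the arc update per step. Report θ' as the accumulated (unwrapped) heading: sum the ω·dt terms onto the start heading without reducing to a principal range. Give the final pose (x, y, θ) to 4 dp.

step 1: θ'=0.8208 (R=1.3333) → pose (-4.3577, -3.4089, 0.8208)
step 2: θ'=0.4458 (R=-2.0000) → pose (-3.7567, -2.9676, 0.4458)
step 3: θ'=-0.8042 (R=1.4000) → pose (-5.3688, -2.6756, -0.8042)
step 4: θ'=-0.3042 (R=-1.5000) → pose (-5.9999, -2.2850, -0.3042)

(-5.9999, -2.2850, -0.3042)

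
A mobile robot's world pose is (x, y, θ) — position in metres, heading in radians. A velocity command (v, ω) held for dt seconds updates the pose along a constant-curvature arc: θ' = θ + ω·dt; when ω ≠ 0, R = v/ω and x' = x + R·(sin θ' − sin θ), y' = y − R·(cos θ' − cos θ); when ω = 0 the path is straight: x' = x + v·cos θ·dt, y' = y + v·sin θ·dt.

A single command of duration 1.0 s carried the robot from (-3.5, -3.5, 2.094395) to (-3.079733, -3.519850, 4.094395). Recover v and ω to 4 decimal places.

Δθ = 4.094395 − 2.094395 = 2.000000
ω = Δθ/dt = 2.000000/1.0 = 2.0000
R = Δx/(sin θ' − sin θ) = -0.2500
v = R·ω = -0.2500·2.0000 = -0.5000

v = -0.5000, ω = 2.0000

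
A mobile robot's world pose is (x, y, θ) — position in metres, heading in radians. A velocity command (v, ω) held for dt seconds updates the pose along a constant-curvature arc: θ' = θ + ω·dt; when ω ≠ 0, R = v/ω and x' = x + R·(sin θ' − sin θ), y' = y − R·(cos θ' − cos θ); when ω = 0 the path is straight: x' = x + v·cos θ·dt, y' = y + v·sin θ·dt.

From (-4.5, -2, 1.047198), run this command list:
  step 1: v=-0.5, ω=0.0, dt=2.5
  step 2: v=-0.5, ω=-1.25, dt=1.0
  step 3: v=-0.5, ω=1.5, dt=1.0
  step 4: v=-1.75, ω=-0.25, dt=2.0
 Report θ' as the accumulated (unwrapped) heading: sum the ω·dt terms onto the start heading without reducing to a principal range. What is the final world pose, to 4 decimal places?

(-7.6719, -6.5104, 0.7972)

step 1: θ'=1.0472 (straight) → pose (-5.1250, -3.0825, 1.0472)
step 2: θ'=-0.2028 (R=0.4000) → pose (-5.5520, -3.2743, -0.2028)
step 3: θ'=1.2972 (R=-0.3333) → pose (-5.9400, -3.5108, 1.2972)
step 4: θ'=0.7972 (R=7.0000) → pose (-7.6719, -6.5104, 0.7972)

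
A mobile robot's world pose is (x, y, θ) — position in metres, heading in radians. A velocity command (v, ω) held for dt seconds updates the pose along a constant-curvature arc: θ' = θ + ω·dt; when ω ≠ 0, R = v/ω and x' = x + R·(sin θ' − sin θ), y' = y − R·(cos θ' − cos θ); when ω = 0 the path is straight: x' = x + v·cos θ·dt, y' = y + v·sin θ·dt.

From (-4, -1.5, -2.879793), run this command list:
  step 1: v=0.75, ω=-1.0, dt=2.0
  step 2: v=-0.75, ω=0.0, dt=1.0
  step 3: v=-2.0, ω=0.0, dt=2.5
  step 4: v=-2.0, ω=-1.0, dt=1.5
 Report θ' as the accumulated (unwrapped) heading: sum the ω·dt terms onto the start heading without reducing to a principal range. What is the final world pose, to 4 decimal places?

(-8.0567, -7.9776, -6.3798)

step 1: θ'=-4.8798 (R=-0.7500) → pose (-4.9336, -0.6506, -4.8798)
step 2: θ'=-4.8798 (straight) → pose (-5.0586, -1.3901, -4.8798)
step 3: θ'=-4.8798 (straight) → pose (-5.8917, -6.3202, -4.8798)
step 4: θ'=-6.3798 (R=2.0000) → pose (-8.0567, -7.9776, -6.3798)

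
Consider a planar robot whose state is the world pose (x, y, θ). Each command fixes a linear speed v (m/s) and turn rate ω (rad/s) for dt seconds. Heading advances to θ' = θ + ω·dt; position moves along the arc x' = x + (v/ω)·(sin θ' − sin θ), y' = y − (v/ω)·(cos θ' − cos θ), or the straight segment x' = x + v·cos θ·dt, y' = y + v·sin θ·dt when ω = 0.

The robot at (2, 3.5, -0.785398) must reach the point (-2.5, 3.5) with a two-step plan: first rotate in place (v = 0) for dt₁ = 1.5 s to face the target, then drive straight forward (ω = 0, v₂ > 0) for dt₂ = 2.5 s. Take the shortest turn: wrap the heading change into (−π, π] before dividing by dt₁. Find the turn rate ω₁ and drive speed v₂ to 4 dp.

heading to target = atan2(3.5−3.5, -2.5−2) = 3.1416
Δθ = wrap(3.1416 − -0.7854) = -2.3562; ω₁ = Δθ/dt₁ = -1.5708
distance = √((-2.5−2)² + (3.5−3.5)²) = 4.5000; v₂ = distance/dt₂ = 1.8000

ω₁ = -1.5708, v₂ = 1.8000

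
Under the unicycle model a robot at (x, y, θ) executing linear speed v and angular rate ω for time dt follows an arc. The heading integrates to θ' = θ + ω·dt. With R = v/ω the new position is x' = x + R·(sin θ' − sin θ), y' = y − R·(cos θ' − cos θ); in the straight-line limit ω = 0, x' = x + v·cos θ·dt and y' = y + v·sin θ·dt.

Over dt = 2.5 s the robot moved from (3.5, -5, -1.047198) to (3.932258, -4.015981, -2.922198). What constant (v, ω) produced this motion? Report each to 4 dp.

v = -0.5000, ω = -0.7500

Δθ = -2.922198 − -1.047198 = -1.875000
ω = Δθ/dt = -1.875000/2.5 = -0.7500
R = −Δy/(cos θ' − cos θ) = 0.6667
v = R·ω = 0.6667·-0.7500 = -0.5000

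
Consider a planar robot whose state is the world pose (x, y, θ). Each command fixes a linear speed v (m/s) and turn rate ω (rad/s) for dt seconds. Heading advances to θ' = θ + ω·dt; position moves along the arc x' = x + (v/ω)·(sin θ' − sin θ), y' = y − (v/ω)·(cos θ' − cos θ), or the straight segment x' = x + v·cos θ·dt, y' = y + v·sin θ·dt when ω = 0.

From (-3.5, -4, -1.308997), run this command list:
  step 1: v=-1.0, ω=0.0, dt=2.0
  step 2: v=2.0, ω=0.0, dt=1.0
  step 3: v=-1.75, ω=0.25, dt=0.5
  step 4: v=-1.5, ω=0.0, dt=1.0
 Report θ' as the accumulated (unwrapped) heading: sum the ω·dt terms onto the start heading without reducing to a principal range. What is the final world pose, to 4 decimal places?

(-4.3445, -1.7820, -1.1840)

step 1: θ'=-1.3090 (straight) → pose (-4.0176, -2.0681, -1.3090)
step 2: θ'=-1.3090 (straight) → pose (-3.5000, -4.0000, -1.3090)
step 3: θ'=-1.1840 (R=-7.0000) → pose (-3.7786, -3.1711, -1.1840)
step 4: θ'=-1.1840 (straight) → pose (-4.3445, -1.7820, -1.1840)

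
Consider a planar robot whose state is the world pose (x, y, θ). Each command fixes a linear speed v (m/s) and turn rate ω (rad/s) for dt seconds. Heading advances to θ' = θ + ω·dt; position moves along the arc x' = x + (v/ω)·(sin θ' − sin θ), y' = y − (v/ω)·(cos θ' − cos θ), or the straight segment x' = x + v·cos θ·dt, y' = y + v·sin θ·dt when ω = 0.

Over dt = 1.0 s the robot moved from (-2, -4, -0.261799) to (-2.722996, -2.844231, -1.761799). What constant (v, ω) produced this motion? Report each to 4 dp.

Δθ = -1.761799 − -0.261799 = -1.500000
ω = Δθ/dt = -1.500000/1.0 = -1.5000
R = −Δy/(cos θ' − cos θ) = 1.0000
v = R·ω = 1.0000·-1.5000 = -1.5000

v = -1.5000, ω = -1.5000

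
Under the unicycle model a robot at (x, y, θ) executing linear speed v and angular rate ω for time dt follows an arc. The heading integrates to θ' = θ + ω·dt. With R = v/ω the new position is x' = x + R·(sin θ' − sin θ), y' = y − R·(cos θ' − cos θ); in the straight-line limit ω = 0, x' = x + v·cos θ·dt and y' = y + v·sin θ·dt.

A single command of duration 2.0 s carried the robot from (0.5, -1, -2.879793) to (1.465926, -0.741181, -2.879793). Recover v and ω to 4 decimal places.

v = -0.5000, ω = 0.0000

Δθ = -2.879793 − -2.879793 = 0.000000
ω = Δθ/dt = 0.000000/2.0 = 0.0000
ω = 0 → v = (Δx·cos θ + Δy·sin θ)/dt = -0.5000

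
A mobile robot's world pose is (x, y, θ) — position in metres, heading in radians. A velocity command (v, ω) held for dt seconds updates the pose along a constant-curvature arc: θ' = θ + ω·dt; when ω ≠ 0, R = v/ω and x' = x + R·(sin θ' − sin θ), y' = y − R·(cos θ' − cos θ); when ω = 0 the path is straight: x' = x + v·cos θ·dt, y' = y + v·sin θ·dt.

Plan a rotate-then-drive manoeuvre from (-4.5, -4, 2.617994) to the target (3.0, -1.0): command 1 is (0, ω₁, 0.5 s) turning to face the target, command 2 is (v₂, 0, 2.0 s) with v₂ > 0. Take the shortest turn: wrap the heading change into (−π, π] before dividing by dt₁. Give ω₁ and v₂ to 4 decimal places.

heading to target = atan2(-1−-4, 3−-4.5) = 0.3805
Δθ = wrap(0.3805 − 2.6180) = -2.2375; ω₁ = Δθ/dt₁ = -4.4750
distance = √((3−-4.5)² + (-1−-4)²) = 8.0777; v₂ = distance/dt₂ = 4.0389

ω₁ = -4.4750, v₂ = 4.0389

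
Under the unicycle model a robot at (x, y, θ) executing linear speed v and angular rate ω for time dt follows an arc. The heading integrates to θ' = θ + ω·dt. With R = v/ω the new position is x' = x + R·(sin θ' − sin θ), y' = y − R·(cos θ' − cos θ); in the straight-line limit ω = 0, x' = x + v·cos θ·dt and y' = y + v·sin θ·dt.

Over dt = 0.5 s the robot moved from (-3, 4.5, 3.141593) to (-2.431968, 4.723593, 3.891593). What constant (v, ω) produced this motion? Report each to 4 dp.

Δθ = 3.891593 − 3.141593 = 0.750000
ω = Δθ/dt = 0.750000/0.5 = 1.5000
R = Δx/(sin θ' − sin θ) = -0.8333
v = R·ω = -0.8333·1.5000 = -1.2500

v = -1.2500, ω = 1.5000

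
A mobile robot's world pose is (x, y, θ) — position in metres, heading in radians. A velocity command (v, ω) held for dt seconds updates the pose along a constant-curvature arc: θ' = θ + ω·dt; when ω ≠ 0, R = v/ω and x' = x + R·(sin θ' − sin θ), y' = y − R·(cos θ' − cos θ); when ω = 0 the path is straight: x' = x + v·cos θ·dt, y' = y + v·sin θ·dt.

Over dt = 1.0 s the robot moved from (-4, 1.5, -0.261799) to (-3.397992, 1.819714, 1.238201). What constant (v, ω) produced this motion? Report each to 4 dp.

v = 0.7500, ω = 1.5000

Δθ = 1.238201 − -0.261799 = 1.500000
ω = Δθ/dt = 1.500000/1.0 = 1.5000
R = Δx/(sin θ' − sin θ) = 0.5000
v = R·ω = 0.5000·1.5000 = 0.7500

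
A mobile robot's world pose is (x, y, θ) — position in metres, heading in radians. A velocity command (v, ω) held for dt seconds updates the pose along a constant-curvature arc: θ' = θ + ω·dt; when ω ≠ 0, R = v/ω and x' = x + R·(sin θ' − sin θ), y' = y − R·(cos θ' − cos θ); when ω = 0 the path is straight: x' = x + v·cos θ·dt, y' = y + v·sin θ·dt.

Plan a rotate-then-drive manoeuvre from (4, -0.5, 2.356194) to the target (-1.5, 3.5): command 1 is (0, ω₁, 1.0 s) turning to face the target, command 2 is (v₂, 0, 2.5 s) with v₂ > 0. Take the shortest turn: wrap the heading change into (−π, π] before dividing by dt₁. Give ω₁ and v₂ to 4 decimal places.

heading to target = atan2(3.5−-0.5, -1.5−4) = 2.5128
Δθ = wrap(2.5128 − 2.3562) = 0.1566; ω₁ = Δθ/dt₁ = 0.1566
distance = √((-1.5−4)² + (3.5−-0.5)²) = 6.8007; v₂ = distance/dt₂ = 2.7203

ω₁ = 0.1566, v₂ = 2.7203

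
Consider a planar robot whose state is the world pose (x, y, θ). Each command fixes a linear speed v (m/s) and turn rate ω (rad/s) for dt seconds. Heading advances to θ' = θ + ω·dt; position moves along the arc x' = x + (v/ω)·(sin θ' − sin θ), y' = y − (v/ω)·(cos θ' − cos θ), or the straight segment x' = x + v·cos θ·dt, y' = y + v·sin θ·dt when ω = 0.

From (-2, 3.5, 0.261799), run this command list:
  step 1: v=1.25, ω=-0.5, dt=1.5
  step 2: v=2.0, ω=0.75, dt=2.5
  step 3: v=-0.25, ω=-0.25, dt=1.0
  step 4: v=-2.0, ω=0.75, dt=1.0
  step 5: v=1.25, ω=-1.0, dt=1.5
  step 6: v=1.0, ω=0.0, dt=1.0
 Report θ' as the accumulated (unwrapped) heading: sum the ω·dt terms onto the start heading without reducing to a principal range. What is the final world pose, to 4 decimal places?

(5.1437, 4.8961, 0.3868)

step 1: θ'=-0.4882 (R=-2.5000) → pose (-0.1804, 3.2931, -0.4882)
step 2: θ'=1.3868 (R=2.6667) → pose (3.6921, 5.1604, 1.3868)
step 3: θ'=1.1368 (R=1.0000) → pose (3.6162, 4.9228, 1.1368)
step 4: θ'=1.8868 (R=-2.6667) → pose (3.5011, 2.9728, 1.8868)
step 5: θ'=0.3868 (R=-1.2500) → pose (4.2176, 4.5189, 0.3868)
step 6: θ'=0.3868 (straight) → pose (5.1437, 4.8961, 0.3868)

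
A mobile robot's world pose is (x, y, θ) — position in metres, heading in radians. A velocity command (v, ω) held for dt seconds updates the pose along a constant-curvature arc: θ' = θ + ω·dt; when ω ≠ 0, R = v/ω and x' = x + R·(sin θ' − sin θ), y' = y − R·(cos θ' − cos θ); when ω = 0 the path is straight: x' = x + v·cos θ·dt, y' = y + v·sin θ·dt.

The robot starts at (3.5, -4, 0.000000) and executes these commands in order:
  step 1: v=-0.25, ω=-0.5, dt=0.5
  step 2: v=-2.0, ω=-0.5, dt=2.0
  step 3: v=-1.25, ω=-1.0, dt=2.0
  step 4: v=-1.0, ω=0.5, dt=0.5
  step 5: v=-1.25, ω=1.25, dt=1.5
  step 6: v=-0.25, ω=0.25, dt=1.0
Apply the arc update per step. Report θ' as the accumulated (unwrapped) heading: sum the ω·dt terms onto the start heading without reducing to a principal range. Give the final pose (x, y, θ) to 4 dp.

(3.0165, 1.9060, -0.8750)

step 1: θ'=-0.2500 (R=0.5000) → pose (3.3763, -3.9845, -0.2500)
step 2: θ'=-1.2500 (R=4.0000) → pose (0.5700, -1.3701, -1.2500)
step 3: θ'=-3.2500 (R=1.2500) → pose (1.8915, 0.2667, -3.2500)
step 4: θ'=-3.0000 (R=-2.0000) → pose (2.3901, 0.2750, -3.0000)
step 5: θ'=-1.1250 (R=-1.0000) → pose (3.1512, 1.6962, -1.1250)
step 6: θ'=-0.8750 (R=-1.0000) → pose (3.0165, 1.9060, -0.8750)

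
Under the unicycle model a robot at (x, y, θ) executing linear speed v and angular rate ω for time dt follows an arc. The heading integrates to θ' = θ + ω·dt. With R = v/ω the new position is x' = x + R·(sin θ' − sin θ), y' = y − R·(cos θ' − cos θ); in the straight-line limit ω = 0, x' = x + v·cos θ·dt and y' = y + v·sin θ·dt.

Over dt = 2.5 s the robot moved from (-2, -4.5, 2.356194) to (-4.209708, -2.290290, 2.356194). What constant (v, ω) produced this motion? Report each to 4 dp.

v = 1.2500, ω = 0.0000

Δθ = 2.356194 − 2.356194 = 0.000000
ω = Δθ/dt = 0.000000/2.5 = 0.0000
ω = 0 → v = (Δx·cos θ + Δy·sin θ)/dt = 1.2500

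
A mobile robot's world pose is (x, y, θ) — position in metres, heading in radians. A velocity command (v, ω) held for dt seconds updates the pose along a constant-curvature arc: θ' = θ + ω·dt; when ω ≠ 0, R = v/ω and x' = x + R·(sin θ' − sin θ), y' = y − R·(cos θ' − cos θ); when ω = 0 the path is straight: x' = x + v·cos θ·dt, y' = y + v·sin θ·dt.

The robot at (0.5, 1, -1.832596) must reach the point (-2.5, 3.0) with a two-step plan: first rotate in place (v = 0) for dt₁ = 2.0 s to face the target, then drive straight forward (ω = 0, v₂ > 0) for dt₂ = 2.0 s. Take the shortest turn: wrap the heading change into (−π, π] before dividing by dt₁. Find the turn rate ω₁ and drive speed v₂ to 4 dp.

ω₁ = -0.9485, v₂ = 1.8028

heading to target = atan2(3−1, -2.5−0.5) = 2.5536
Δθ = wrap(2.5536 − -1.8326) = -1.8970; ω₁ = Δθ/dt₁ = -0.9485
distance = √((-2.5−0.5)² + (3−1)²) = 3.6056; v₂ = distance/dt₂ = 1.8028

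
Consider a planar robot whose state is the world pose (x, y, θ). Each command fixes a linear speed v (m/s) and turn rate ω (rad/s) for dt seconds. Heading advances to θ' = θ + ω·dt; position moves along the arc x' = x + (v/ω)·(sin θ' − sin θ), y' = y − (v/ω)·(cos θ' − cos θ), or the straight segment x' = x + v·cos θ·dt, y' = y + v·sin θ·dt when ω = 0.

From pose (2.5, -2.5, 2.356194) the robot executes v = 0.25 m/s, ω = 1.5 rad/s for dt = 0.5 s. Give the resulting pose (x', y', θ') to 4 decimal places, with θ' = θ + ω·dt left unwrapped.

(2.3880, -2.4513, 3.1062)

θ' = 2.3562 + 1.5·0.5 = 3.1062
R = v/ω = 0.25/1.5 = 0.1667
x' = 2.5 + 0.1667·(sin 3.1062 − sin 2.3562) = 2.3880
y' = -2.5 − 0.1667·(cos 3.1062 − cos 2.3562) = -2.4513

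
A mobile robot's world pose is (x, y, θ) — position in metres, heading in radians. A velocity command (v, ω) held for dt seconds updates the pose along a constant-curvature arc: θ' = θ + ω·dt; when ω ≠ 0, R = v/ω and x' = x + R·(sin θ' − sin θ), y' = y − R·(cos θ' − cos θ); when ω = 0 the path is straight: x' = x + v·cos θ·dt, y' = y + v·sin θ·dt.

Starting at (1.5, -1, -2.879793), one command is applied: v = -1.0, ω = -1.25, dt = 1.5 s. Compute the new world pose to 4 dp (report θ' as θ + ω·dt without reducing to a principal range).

θ' = -2.8798 + -1.25·1.5 = -4.7548
R = v/ω = -1.0/-1.25 = 0.8000
x' = 1.5 + 0.8000·(sin -4.7548 − sin -2.8798) = 2.5063
y' = -1 − 0.8000·(cos -4.7548 − cos -2.8798) = -1.8067

(2.5063, -1.8067, -4.7548)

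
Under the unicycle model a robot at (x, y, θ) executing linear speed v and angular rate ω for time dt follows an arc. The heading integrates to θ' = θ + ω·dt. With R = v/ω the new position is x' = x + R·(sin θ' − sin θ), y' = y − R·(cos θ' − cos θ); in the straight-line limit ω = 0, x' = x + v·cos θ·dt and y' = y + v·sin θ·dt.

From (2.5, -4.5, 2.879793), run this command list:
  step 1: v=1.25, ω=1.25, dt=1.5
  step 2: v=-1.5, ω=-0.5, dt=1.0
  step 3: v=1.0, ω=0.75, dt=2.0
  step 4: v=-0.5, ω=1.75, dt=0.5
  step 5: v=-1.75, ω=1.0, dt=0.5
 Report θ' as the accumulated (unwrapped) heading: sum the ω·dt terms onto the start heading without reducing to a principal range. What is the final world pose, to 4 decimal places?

(1.1146, -6.2608, 7.1298)

step 1: θ'=4.7548 (R=1.0000) → pose (1.2421, -5.5083, 4.7548)
step 2: θ'=4.2548 (R=3.0000) → pose (1.5480, -4.0558, 4.2548)
step 3: θ'=5.7548 (R=1.3333) → pose (2.0720, -5.7963, 5.7548)
step 4: θ'=6.6298 (R=-0.2857) → pose (1.8309, -5.7743, 6.6298)
step 5: θ'=7.1298 (R=-1.7500) → pose (1.1146, -6.2608, 7.1298)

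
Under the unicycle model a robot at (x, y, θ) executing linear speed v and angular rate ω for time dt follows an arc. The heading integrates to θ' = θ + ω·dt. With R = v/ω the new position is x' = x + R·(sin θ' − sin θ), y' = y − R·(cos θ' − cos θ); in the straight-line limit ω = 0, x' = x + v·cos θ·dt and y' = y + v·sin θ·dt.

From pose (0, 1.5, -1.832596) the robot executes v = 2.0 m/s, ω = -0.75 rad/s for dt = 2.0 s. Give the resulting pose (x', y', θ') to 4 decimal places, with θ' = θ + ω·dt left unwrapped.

θ' = -1.8326 + -0.75·2.0 = -3.3326
R = v/ω = 2.0/-0.75 = -2.6667
x' = 0 + -2.6667·(sin -3.3326 − sin -1.8326) = -3.0821
y' = 1.5 − -2.6667·(cos -3.3326 − cos -1.8326) = -0.4280

(-3.0821, -0.4280, -3.3326)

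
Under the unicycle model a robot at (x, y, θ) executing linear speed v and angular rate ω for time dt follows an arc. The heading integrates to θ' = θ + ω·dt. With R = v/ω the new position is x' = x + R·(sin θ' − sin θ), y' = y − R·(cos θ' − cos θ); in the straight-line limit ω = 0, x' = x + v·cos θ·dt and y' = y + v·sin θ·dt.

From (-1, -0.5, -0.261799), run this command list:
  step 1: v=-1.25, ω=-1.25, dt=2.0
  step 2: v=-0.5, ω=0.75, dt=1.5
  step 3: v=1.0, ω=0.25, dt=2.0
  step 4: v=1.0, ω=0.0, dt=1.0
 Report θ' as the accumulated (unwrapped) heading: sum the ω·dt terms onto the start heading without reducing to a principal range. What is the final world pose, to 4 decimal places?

(0.0888, -0.8833, -1.1368)

step 1: θ'=-2.7618 (R=1.0000) → pose (-1.1119, 1.3947, -2.7618)
step 2: θ'=-1.6368 (R=-0.6667) → pose (-0.6938, 1.9699, -1.6368)
step 3: θ'=-1.1368 (R=4.0000) → pose (-0.3317, 0.0240, -1.1368)
step 4: θ'=-1.1368 (straight) → pose (0.0888, -0.8833, -1.1368)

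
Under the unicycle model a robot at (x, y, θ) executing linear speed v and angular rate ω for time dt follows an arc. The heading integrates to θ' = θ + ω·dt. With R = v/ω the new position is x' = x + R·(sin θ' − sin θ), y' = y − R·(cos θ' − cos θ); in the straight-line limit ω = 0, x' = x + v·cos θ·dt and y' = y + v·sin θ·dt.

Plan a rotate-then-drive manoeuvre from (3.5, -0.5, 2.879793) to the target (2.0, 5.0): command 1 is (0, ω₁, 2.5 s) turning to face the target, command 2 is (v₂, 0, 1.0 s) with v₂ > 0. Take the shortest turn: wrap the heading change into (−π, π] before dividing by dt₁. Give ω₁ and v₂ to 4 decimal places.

ω₁ = -0.4171, v₂ = 5.7009

heading to target = atan2(5−-0.5, 2−3.5) = 1.8370
Δθ = wrap(1.8370 − 2.8798) = -1.0427; ω₁ = Δθ/dt₁ = -0.4171
distance = √((2−3.5)² + (5−-0.5)²) = 5.7009; v₂ = distance/dt₂ = 5.7009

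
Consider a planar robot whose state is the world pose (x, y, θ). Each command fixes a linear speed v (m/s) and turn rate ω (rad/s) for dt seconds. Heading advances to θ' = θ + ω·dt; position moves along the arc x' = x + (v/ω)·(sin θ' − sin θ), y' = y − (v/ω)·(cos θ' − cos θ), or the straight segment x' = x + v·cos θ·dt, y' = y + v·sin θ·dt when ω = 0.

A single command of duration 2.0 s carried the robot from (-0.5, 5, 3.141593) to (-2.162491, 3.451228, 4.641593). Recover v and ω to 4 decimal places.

v = 1.2500, ω = 0.7500

Δθ = 4.641593 − 3.141593 = 1.500000
ω = Δθ/dt = 1.500000/2.0 = 0.7500
R = Δx/(sin θ' − sin θ) = 1.6667
v = R·ω = 1.6667·0.7500 = 1.2500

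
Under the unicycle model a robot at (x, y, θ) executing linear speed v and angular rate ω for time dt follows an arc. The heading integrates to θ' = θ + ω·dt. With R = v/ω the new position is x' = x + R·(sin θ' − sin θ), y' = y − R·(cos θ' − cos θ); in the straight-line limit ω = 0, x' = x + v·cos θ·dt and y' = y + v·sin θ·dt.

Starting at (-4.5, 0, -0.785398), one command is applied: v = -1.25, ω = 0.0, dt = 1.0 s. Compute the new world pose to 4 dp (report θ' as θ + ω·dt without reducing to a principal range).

θ' = -0.7854 + 0.0·1.0 = -0.7854
ω = 0 → straight: x' = -4.5 + -1.25·cos(-0.7854)·1.0 = -5.3839
y' = 0 + -1.25·sin(-0.7854)·1.0 = 0.8839

(-5.3839, 0.8839, -0.7854)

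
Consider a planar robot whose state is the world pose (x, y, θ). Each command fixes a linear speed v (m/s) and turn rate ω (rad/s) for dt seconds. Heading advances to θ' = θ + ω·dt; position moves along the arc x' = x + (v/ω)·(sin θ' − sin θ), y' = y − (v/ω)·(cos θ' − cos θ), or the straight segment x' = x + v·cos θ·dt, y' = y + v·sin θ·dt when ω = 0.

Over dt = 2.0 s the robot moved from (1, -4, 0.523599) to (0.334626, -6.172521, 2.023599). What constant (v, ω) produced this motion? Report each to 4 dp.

Δθ = 2.023599 − 0.523599 = 1.500000
ω = Δθ/dt = 1.500000/2.0 = 0.7500
R = −Δy/(cos θ' − cos θ) = -1.6667
v = R·ω = -1.6667·0.7500 = -1.2500

v = -1.2500, ω = 0.7500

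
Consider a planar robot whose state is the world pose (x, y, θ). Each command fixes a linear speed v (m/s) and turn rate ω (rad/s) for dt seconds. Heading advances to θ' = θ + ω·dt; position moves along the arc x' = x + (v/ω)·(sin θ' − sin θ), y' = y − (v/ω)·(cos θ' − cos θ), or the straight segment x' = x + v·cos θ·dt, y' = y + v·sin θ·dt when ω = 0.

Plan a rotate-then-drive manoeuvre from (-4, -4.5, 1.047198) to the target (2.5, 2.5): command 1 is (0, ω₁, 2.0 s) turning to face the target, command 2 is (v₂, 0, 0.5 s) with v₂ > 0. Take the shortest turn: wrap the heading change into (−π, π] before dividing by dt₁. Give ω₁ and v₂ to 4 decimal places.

ω₁ = -0.1124, v₂ = 19.1050

heading to target = atan2(2.5−-4.5, 2.5−-4) = 0.8224
Δθ = wrap(0.8224 − 1.0472) = -0.2248; ω₁ = Δθ/dt₁ = -0.1124
distance = √((2.5−-4)² + (2.5−-4.5)²) = 9.5525; v₂ = distance/dt₂ = 19.1050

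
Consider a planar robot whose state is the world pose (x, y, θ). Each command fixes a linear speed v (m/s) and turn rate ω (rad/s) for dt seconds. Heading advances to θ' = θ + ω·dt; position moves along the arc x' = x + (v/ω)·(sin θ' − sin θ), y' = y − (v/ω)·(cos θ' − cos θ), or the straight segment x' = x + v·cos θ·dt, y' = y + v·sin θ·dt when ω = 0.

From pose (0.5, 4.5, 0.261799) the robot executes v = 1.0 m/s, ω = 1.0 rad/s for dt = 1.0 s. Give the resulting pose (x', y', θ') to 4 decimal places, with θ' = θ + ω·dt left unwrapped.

θ' = 0.2618 + 1.0·1.0 = 1.2618
R = v/ω = 1.0/1.0 = 1.0000
x' = 0.5 + 1.0000·(sin 1.2618 − sin 0.2618) = 1.1938
y' = 4.5 − 1.0000·(cos 1.2618 − cos 0.2618) = 5.1618

(1.1938, 5.1618, 1.2618)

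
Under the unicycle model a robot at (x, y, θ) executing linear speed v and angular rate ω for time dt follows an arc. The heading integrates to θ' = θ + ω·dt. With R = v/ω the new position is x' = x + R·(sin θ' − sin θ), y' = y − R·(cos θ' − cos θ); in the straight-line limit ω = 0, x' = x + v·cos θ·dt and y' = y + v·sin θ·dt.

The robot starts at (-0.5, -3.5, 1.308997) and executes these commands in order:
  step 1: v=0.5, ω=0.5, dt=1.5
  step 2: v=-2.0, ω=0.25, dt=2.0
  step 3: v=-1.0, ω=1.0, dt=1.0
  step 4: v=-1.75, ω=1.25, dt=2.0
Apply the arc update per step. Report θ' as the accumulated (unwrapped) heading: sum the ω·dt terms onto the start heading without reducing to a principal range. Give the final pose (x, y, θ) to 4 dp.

step 1: θ'=2.0590 (R=1.0000) → pose (-0.5827, -2.7721, 2.0590)
step 2: θ'=2.5590 (R=-8.0000) → pose (2.0811, -5.7001, 2.5590)
step 3: θ'=3.5590 (R=-1.0000) → pose (3.0367, -5.7792, 3.5590)
step 4: θ'=6.0590 (R=-1.4000) → pose (2.7804, -3.1345, 6.0590)

(2.7804, -3.1345, 6.0590)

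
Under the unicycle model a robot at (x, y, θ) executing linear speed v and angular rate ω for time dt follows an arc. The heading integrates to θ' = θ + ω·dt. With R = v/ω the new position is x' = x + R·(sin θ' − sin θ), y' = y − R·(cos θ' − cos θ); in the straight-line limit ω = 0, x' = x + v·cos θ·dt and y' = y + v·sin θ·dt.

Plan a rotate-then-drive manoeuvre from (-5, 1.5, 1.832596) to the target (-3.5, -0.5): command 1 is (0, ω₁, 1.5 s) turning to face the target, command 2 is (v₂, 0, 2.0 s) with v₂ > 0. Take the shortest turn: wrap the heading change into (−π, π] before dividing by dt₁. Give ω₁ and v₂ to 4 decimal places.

heading to target = atan2(-0.5−1.5, -3.5−-5) = -0.9273
Δθ = wrap(-0.9273 − 1.8326) = -2.7599; ω₁ = Δθ/dt₁ = -1.8399
distance = √((-3.5−-5)² + (-0.5−1.5)²) = 2.5000; v₂ = distance/dt₂ = 1.2500

ω₁ = -1.8399, v₂ = 1.2500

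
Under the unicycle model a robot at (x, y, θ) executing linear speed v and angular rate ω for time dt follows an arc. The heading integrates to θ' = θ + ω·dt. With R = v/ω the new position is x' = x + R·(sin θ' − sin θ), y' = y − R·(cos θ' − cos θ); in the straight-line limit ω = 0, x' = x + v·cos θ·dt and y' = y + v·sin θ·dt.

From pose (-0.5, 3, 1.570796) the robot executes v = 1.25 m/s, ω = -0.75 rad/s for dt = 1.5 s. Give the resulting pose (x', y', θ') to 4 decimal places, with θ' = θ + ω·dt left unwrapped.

(0.4480, 4.5038, 0.4458)

θ' = 1.5708 + -0.75·1.5 = 0.4458
R = v/ω = 1.25/-0.75 = -1.6667
x' = -0.5 + -1.6667·(sin 0.4458 − sin 1.5708) = 0.4480
y' = 3 − -1.6667·(cos 0.4458 − cos 1.5708) = 4.5038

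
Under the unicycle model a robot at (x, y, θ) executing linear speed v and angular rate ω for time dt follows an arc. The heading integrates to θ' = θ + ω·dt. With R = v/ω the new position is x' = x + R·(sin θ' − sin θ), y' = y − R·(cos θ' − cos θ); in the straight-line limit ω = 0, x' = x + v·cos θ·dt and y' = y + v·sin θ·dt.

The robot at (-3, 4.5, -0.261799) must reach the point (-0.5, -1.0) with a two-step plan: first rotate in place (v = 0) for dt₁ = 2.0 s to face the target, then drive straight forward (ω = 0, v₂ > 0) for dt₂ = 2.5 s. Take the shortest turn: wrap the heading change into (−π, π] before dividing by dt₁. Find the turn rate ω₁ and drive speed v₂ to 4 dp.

ω₁ = -0.4412, v₂ = 2.4166

heading to target = atan2(-1−4.5, -0.5−-3) = -1.1442
Δθ = wrap(-1.1442 − -0.2618) = -0.8824; ω₁ = Δθ/dt₁ = -0.4412
distance = √((-0.5−-3)² + (-1−4.5)²) = 6.0415; v₂ = distance/dt₂ = 2.4166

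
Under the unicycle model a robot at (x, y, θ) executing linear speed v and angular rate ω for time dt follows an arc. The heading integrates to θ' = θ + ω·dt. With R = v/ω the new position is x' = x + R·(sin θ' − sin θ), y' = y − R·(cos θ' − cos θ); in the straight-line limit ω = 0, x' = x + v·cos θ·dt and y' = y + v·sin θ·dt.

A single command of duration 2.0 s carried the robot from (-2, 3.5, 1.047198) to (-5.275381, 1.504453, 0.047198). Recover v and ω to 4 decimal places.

Δθ = 0.047198 − 1.047198 = -1.000000
ω = Δθ/dt = -1.000000/2.0 = -0.5000
R = Δx/(sin θ' − sin θ) = 4.0000
v = R·ω = 4.0000·-0.5000 = -2.0000

v = -2.0000, ω = -0.5000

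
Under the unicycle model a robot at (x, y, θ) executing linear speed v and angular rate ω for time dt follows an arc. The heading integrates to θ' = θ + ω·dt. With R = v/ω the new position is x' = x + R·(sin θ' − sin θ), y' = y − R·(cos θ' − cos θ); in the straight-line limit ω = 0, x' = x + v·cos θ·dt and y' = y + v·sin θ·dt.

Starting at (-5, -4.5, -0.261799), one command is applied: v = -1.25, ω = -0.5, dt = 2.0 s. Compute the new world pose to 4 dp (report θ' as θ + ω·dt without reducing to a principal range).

θ' = -0.2618 + -0.5·2.0 = -1.2618
R = v/ω = -1.25/-0.5 = 2.5000
x' = -5 + 2.5000·(sin -1.2618 − sin -0.2618) = -6.7346
y' = -4.5 − 2.5000·(cos -1.2618 − cos -0.2618) = -2.8454

(-6.7346, -2.8454, -1.2618)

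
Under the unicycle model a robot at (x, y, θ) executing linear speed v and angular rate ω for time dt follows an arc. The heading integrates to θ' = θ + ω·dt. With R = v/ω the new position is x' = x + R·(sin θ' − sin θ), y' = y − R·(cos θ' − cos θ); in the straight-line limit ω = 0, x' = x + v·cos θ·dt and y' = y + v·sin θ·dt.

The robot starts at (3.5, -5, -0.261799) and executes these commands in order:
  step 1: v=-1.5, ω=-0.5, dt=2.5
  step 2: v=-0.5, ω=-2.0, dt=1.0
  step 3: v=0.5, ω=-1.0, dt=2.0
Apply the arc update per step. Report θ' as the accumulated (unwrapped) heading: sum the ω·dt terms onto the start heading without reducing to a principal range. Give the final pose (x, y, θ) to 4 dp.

(1.4540, -1.2067, -5.5118)

step 1: θ'=-1.5118 (R=3.0000) → pose (1.2817, -2.2791, -1.5118)
step 2: θ'=-3.5118 (R=0.2500) → pose (1.6217, -2.0313, -3.5118)
step 3: θ'=-5.5118 (R=-0.5000) → pose (1.4540, -1.2067, -5.5118)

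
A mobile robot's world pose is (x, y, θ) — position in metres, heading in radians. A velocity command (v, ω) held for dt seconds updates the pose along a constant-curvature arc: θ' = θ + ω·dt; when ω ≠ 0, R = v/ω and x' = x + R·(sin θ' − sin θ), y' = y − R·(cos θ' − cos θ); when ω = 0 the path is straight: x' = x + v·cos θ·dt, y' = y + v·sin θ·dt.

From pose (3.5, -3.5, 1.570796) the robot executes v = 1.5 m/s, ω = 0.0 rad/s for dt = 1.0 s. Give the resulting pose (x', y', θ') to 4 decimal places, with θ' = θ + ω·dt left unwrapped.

θ' = 1.5708 + 0.0·1.0 = 1.5708
ω = 0 → straight: x' = 3.5 + 1.5·cos(1.5708)·1.0 = 3.5000
y' = -3.5 + 1.5·sin(1.5708)·1.0 = -2.0000

(3.5000, -2.0000, 1.5708)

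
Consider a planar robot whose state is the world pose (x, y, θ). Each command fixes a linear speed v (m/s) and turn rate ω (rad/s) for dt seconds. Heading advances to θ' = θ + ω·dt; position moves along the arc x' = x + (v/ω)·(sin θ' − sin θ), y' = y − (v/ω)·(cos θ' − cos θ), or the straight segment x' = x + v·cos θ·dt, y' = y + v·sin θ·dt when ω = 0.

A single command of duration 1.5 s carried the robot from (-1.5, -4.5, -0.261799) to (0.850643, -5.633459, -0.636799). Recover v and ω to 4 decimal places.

v = 1.7500, ω = -0.2500

Δθ = -0.636799 − -0.261799 = -0.375000
ω = Δθ/dt = -0.375000/1.5 = -0.2500
R = Δx/(sin θ' − sin θ) = -7.0000
v = R·ω = -7.0000·-0.2500 = 1.7500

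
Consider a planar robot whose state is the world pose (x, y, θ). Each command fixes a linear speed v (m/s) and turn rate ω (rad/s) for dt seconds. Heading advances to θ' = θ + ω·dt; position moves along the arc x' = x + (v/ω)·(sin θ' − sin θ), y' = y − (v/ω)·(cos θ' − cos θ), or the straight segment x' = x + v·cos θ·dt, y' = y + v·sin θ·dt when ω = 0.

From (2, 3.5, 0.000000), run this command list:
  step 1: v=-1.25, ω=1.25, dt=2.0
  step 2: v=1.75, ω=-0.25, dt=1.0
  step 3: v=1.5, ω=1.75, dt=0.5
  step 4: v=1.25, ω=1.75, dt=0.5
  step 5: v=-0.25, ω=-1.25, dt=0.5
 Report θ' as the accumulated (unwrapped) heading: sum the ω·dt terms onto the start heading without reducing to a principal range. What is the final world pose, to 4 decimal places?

step 1: θ'=2.5000 (R=-1.0000) → pose (1.4015, 1.6989, 2.5000)
step 2: θ'=2.2500 (R=-7.0000) → pose (0.1443, 2.9096, 2.2500)
step 3: θ'=3.1250 (R=0.8571) → pose (-0.5084, 3.2282, 3.1250)
step 4: θ'=4.0000 (R=0.7143) → pose (-1.0608, 2.9809, 4.0000)
step 5: θ'=3.3750 (R=0.2000) → pose (-0.9557, 3.0448, 3.3750)

(-0.9557, 3.0448, 3.3750)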